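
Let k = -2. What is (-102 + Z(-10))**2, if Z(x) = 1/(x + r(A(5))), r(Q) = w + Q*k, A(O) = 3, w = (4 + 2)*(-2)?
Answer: 8162449/784 ≈ 10411.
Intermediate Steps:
w = -12 (w = 6*(-2) = -12)
r(Q) = -12 - 2*Q (r(Q) = -12 + Q*(-2) = -12 - 2*Q)
Z(x) = 1/(-18 + x) (Z(x) = 1/(x + (-12 - 2*3)) = 1/(x + (-12 - 6)) = 1/(x - 18) = 1/(-18 + x))
(-102 + Z(-10))**2 = (-102 + 1/(-18 - 10))**2 = (-102 + 1/(-28))**2 = (-102 - 1/28)**2 = (-2857/28)**2 = 8162449/784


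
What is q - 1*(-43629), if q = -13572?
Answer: 30057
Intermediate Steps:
q - 1*(-43629) = -13572 - 1*(-43629) = -13572 + 43629 = 30057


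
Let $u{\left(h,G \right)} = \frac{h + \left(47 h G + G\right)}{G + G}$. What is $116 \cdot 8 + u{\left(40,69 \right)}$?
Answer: $\frac{257893}{138} \approx 1868.8$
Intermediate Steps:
$u{\left(h,G \right)} = \frac{G + h + 47 G h}{2 G}$ ($u{\left(h,G \right)} = \frac{h + \left(47 G h + G\right)}{2 G} = \left(h + \left(G + 47 G h\right)\right) \frac{1}{2 G} = \left(G + h + 47 G h\right) \frac{1}{2 G} = \frac{G + h + 47 G h}{2 G}$)
$116 \cdot 8 + u{\left(40,69 \right)} = 116 \cdot 8 + \frac{40 + 69 \left(1 + 47 \cdot 40\right)}{2 \cdot 69} = 928 + \frac{1}{2} \cdot \frac{1}{69} \left(40 + 69 \left(1 + 1880\right)\right) = 928 + \frac{1}{2} \cdot \frac{1}{69} \left(40 + 69 \cdot 1881\right) = 928 + \frac{1}{2} \cdot \frac{1}{69} \left(40 + 129789\right) = 928 + \frac{1}{2} \cdot \frac{1}{69} \cdot 129829 = 928 + \frac{129829}{138} = \frac{257893}{138}$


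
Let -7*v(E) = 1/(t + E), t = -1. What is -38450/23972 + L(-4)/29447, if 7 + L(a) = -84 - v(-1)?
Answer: -1985235550/1235331097 ≈ -1.6070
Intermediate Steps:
v(E) = -1/(7*(-1 + E))
L(a) = -1275/14 (L(a) = -7 + (-84 - (-1)/(-7 + 7*(-1))) = -7 + (-84 - (-1)/(-7 - 7)) = -7 + (-84 - (-1)/(-14)) = -7 + (-84 - (-1)*(-1)/14) = -7 + (-84 - 1*1/14) = -7 + (-84 - 1/14) = -7 - 1177/14 = -1275/14)
-38450/23972 + L(-4)/29447 = -38450/23972 - 1275/14/29447 = -38450*1/23972 - 1275/14*1/29447 = -19225/11986 - 1275/412258 = -1985235550/1235331097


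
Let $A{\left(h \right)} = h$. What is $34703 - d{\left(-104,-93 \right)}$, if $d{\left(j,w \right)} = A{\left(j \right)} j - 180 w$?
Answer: $7147$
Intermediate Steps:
$d{\left(j,w \right)} = j^{2} - 180 w$ ($d{\left(j,w \right)} = j j - 180 w = j^{2} - 180 w$)
$34703 - d{\left(-104,-93 \right)} = 34703 - \left(\left(-104\right)^{2} - -16740\right) = 34703 - \left(10816 + 16740\right) = 34703 - 27556 = 7147$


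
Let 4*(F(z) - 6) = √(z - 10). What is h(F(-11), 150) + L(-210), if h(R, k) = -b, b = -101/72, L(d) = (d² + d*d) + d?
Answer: 6335381/72 ≈ 87991.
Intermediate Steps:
F(z) = 6 + √(-10 + z)/4 (F(z) = 6 + √(z - 10)/4 = 6 + √(-10 + z)/4)
L(d) = d + 2*d² (L(d) = (d² + d²) + d = 2*d² + d = d + 2*d²)
b = -101/72 (b = -101*1/72 = -101/72 ≈ -1.4028)
h(R, k) = 101/72 (h(R, k) = -1*(-101/72) = 101/72)
h(F(-11), 150) + L(-210) = 101/72 - 210*(1 + 2*(-210)) = 101/72 - 210*(1 - 420) = 101/72 - 210*(-419) = 101/72 + 87990 = 6335381/72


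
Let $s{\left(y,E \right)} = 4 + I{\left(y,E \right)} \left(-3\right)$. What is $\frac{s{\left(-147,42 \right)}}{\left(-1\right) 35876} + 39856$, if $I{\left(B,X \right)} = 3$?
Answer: $\frac{1429873861}{35876} \approx 39856.0$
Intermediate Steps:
$s{\left(y,E \right)} = -5$ ($s{\left(y,E \right)} = 4 + 3 \left(-3\right) = 4 - 9 = -5$)
$\frac{s{\left(-147,42 \right)}}{\left(-1\right) 35876} + 39856 = - \frac{5}{\left(-1\right) 35876} + 39856 = - \frac{5}{-35876} + 39856 = \left(-5\right) \left(- \frac{1}{35876}\right) + 39856 = \frac{5}{35876} + 39856 = \frac{1429873861}{35876}$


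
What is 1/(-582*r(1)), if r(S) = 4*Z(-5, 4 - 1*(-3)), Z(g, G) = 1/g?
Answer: 5/2328 ≈ 0.0021478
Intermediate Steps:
r(S) = -⅘ (r(S) = 4/(-5) = 4*(-⅕) = -⅘)
1/(-582*r(1)) = 1/(-582*(-⅘)) = 1/(2328/5) = 5/2328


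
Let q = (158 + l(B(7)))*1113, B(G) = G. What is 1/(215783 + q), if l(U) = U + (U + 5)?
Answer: 1/412784 ≈ 2.4226e-6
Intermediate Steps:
l(U) = 5 + 2*U (l(U) = U + (5 + U) = 5 + 2*U)
q = 197001 (q = (158 + (5 + 2*7))*1113 = (158 + (5 + 14))*1113 = (158 + 19)*1113 = 177*1113 = 197001)
1/(215783 + q) = 1/(215783 + 197001) = 1/412784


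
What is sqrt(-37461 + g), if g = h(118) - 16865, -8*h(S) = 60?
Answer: 13*I*sqrt(1286)/2 ≈ 233.1*I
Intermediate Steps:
h(S) = -15/2 (h(S) = -1/8*60 = -15/2)
g = -33745/2 (g = -15/2 - 16865 = -33745/2 ≈ -16873.)
sqrt(-37461 + g) = sqrt(-37461 - 33745/2) = sqrt(-108667/2) = 13*I*sqrt(1286)/2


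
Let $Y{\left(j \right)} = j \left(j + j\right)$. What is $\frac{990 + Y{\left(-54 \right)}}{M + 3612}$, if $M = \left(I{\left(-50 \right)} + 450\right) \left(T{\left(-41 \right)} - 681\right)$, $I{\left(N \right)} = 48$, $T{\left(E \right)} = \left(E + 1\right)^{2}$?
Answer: $\frac{1137}{76879} \approx 0.014789$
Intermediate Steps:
$T{\left(E \right)} = \left(1 + E\right)^{2}$
$Y{\left(j \right)} = 2 j^{2}$ ($Y{\left(j \right)} = j 2 j = 2 j^{2}$)
$M = 457662$ ($M = \left(48 + 450\right) \left(\left(1 - 41\right)^{2} - 681\right) = 498 \left(\left(-40\right)^{2} - 681\right) = 498 \left(1600 - 681\right) = 498 \cdot 919 = 457662$)
$\frac{990 + Y{\left(-54 \right)}}{M + 3612} = \frac{990 + 2 \left(-54\right)^{2}}{457662 + 3612} = \frac{990 + 2 \cdot 2916}{461274} = \left(990 + 5832\right) \frac{1}{461274} = 6822 \cdot \frac{1}{461274} = \frac{1137}{76879}$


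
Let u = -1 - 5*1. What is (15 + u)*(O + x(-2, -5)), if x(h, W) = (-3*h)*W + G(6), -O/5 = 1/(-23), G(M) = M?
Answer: -4923/23 ≈ -214.04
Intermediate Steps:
O = 5/23 (O = -5/(-23) = -5*(-1/23) = 5/23 ≈ 0.21739)
x(h, W) = 6 - 3*W*h (x(h, W) = (-3*h)*W + 6 = -3*W*h + 6 = 6 - 3*W*h)
u = -6 (u = -1 - 5 = -6)
(15 + u)*(O + x(-2, -5)) = (15 - 6)*(5/23 + (6 - 3*(-5)*(-2))) = 9*(5/23 + (6 - 30)) = 9*(5/23 - 24) = 9*(-547/23) = -4923/23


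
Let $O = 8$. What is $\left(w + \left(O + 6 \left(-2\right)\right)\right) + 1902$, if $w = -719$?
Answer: $1179$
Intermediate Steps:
$\left(w + \left(O + 6 \left(-2\right)\right)\right) + 1902 = \left(-719 + \left(8 + 6 \left(-2\right)\right)\right) + 1902 = \left(-719 + \left(8 - 12\right)\right) + 1902 = \left(-719 - 4\right) + 1902 = -723 + 1902 = 1179$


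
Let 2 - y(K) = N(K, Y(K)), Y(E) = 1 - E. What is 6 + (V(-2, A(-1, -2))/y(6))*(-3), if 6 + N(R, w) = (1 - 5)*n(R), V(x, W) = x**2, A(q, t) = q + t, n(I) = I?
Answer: 45/8 ≈ 5.6250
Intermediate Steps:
N(R, w) = -6 - 4*R (N(R, w) = -6 + (1 - 5)*R = -6 - 4*R)
y(K) = 8 + 4*K (y(K) = 2 - (-6 - 4*K) = 2 + (6 + 4*K) = 8 + 4*K)
6 + (V(-2, A(-1, -2))/y(6))*(-3) = 6 + ((-2)**2/(8 + 4*6))*(-3) = 6 + (4/(8 + 24))*(-3) = 6 + (4/32)*(-3) = 6 + (4*(1/32))*(-3) = 6 + (1/8)*(-3) = 6 - 3/8 = 45/8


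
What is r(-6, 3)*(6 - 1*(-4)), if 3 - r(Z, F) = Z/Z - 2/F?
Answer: 80/3 ≈ 26.667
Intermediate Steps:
r(Z, F) = 2 + 2/F (r(Z, F) = 3 - (Z/Z - 2/F) = 3 - (1 - 2/F) = 3 + (-1 + 2/F) = 2 + 2/F)
r(-6, 3)*(6 - 1*(-4)) = (2 + 2/3)*(6 - 1*(-4)) = (2 + 2*(⅓))*(6 + 4) = (2 + ⅔)*10 = (8/3)*10 = 80/3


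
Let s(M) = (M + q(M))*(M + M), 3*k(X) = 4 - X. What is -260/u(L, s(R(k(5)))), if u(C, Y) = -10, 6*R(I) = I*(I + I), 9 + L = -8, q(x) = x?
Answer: 26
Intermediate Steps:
k(X) = 4/3 - X/3 (k(X) = (4 - X)/3 = 4/3 - X/3)
L = -17 (L = -9 - 8 = -17)
R(I) = I**2/3 (R(I) = (I*(I + I))/6 = (I*(2*I))/6 = (2*I**2)/6 = I**2/3)
s(M) = 4*M**2 (s(M) = (M + M)*(M + M) = (2*M)*(2*M) = 4*M**2)
-260/u(L, s(R(k(5)))) = -260/(-10) = -260*(-1/10) = 26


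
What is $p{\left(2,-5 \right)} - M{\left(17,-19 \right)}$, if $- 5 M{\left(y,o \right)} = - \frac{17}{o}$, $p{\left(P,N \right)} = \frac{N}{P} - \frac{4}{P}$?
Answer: $- \frac{821}{190} \approx -4.3211$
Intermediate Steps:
$p{\left(P,N \right)} = - \frac{4}{P} + \frac{N}{P}$
$M{\left(y,o \right)} = \frac{17}{5 o}$ ($M{\left(y,o \right)} = - \frac{\left(-17\right) \frac{1}{o}}{5} = \frac{17}{5 o}$)
$p{\left(2,-5 \right)} - M{\left(17,-19 \right)} = \frac{-4 - 5}{2} - \frac{17}{5 \left(-19\right)} = \frac{1}{2} \left(-9\right) - \frac{17}{5} \left(- \frac{1}{19}\right) = - \frac{9}{2} - - \frac{17}{95} = - \frac{9}{2} + \frac{17}{95} = - \frac{821}{190}$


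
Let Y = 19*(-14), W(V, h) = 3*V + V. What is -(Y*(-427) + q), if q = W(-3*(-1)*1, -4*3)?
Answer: -113594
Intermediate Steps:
W(V, h) = 4*V
q = 12 (q = 4*(-3*(-1)*1) = 4*(3*1) = 4*3 = 12)
Y = -266
-(Y*(-427) + q) = -(-266*(-427) + 12) = -(113582 + 12) = -1*113594 = -113594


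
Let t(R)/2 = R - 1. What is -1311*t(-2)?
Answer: 7866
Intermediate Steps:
t(R) = -2 + 2*R (t(R) = 2*(R - 1) = 2*(-1 + R) = -2 + 2*R)
-1311*t(-2) = -1311*(-2 + 2*(-2)) = -1311*(-2 - 4) = -1311*(-6) = 7866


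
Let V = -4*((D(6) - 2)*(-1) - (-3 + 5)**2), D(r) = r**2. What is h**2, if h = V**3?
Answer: 12332795428864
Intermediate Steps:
V = 152 (V = -4*((6**2 - 2)*(-1) - (-3 + 5)**2) = -4*((36 - 2)*(-1) - 1*2**2) = -4*(34*(-1) - 1*4) = -4*(-34 - 4) = -4*(-38) = 152)
h = 3511808 (h = 152**3 = 3511808)
h**2 = 3511808**2 = 12332795428864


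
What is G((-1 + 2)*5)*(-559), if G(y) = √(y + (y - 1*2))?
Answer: -1118*√2 ≈ -1581.1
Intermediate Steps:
G(y) = √(-2 + 2*y) (G(y) = √(y + (y - 2)) = √(y + (-2 + y)) = √(-2 + 2*y))
G((-1 + 2)*5)*(-559) = √(-2 + 2*((-1 + 2)*5))*(-559) = √(-2 + 2*(1*5))*(-559) = √(-2 + 2*5)*(-559) = √(-2 + 10)*(-559) = √8*(-559) = (2*√2)*(-559) = -1118*√2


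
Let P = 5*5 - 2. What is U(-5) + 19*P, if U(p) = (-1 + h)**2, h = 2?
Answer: 438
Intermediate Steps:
P = 23 (P = 25 - 2 = 23)
U(p) = 1 (U(p) = (-1 + 2)**2 = 1**2 = 1)
U(-5) + 19*P = 1 + 19*23 = 1 + 437 = 438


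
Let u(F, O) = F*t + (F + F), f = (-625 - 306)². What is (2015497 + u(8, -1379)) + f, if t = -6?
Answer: 2882226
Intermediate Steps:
f = 866761 (f = (-931)² = 866761)
u(F, O) = -4*F (u(F, O) = F*(-6) + (F + F) = -6*F + 2*F = -4*F)
(2015497 + u(8, -1379)) + f = (2015497 - 4*8) + 866761 = (2015497 - 32) + 866761 = 2015465 + 866761 = 2882226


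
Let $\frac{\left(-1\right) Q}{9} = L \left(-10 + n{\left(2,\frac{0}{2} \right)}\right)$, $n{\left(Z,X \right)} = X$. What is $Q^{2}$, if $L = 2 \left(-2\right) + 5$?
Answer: $8100$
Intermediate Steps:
$L = 1$ ($L = -4 + 5 = 1$)
$Q = 90$ ($Q = - 9 \cdot 1 \left(-10 + \frac{0}{2}\right) = - 9 \cdot 1 \left(-10 + 0 \cdot \frac{1}{2}\right) = - 9 \cdot 1 \left(-10 + 0\right) = - 9 \cdot 1 \left(-10\right) = \left(-9\right) \left(-10\right) = 90$)
$Q^{2} = 90^{2} = 8100$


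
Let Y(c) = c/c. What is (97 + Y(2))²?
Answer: 9604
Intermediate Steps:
Y(c) = 1
(97 + Y(2))² = (97 + 1)² = 98² = 9604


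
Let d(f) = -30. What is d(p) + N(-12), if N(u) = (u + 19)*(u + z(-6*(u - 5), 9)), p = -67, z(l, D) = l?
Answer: 600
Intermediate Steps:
N(u) = (19 + u)*(30 - 5*u) (N(u) = (u + 19)*(u - 6*(u - 5)) = (19 + u)*(u - 6*(-5 + u)) = (19 + u)*(u + (30 - 6*u)) = (19 + u)*(30 - 5*u))
d(p) + N(-12) = -30 + (570 - 65*(-12) - 5*(-12)**2) = -30 + (570 + 780 - 5*144) = -30 + (570 + 780 - 720) = -30 + 630 = 600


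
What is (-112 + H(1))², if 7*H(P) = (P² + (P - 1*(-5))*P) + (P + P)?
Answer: 600625/49 ≈ 12258.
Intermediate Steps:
H(P) = P²/7 + 2*P/7 + P*(5 + P)/7 (H(P) = ((P² + (P - 1*(-5))*P) + (P + P))/7 = ((P² + (P + 5)*P) + 2*P)/7 = ((P² + (5 + P)*P) + 2*P)/7 = ((P² + P*(5 + P)) + 2*P)/7 = (P² + 2*P + P*(5 + P))/7 = P²/7 + 2*P/7 + P*(5 + P)/7)
(-112 + H(1))² = (-112 + (⅐)*1*(7 + 2*1))² = (-112 + (⅐)*1*(7 + 2))² = (-112 + (⅐)*1*9)² = (-112 + 9/7)² = (-775/7)² = 600625/49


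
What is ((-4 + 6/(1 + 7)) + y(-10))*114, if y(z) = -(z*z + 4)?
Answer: -24453/2 ≈ -12227.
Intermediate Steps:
y(z) = -4 - z**2 (y(z) = -(z**2 + 4) = -(4 + z**2) = -4 - z**2)
((-4 + 6/(1 + 7)) + y(-10))*114 = ((-4 + 6/(1 + 7)) + (-4 - 1*(-10)**2))*114 = ((-4 + 6/8) + (-4 - 1*100))*114 = ((-4 + (1/8)*6) + (-4 - 100))*114 = ((-4 + 3/4) - 104)*114 = (-13/4 - 104)*114 = -429/4*114 = -24453/2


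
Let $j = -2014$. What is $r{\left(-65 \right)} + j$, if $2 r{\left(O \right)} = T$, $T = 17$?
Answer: $- \frac{4011}{2} \approx -2005.5$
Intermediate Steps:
$r{\left(O \right)} = \frac{17}{2}$ ($r{\left(O \right)} = \frac{1}{2} \cdot 17 = \frac{17}{2}$)
$r{\left(-65 \right)} + j = \frac{17}{2} - 2014 = - \frac{4011}{2}$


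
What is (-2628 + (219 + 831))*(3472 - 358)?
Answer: -4913892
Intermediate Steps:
(-2628 + (219 + 831))*(3472 - 358) = (-2628 + 1050)*3114 = -1578*3114 = -4913892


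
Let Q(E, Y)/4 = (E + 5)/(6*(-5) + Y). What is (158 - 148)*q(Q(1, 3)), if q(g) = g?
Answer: -80/9 ≈ -8.8889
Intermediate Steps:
Q(E, Y) = 4*(5 + E)/(-30 + Y) (Q(E, Y) = 4*((E + 5)/(6*(-5) + Y)) = 4*((5 + E)/(-30 + Y)) = 4*(5 + E)/(-30 + Y))
(158 - 148)*q(Q(1, 3)) = (158 - 148)*(4*(5 + 1)/(-30 + 3)) = 10*(4*6/(-27)) = 10*(4*(-1/27)*6) = 10*(-8/9) = -80/9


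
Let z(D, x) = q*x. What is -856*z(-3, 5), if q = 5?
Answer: -21400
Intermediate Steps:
z(D, x) = 5*x
-856*z(-3, 5) = -4280*5 = -856*25 = -21400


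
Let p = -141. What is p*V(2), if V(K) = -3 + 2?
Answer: 141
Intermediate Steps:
V(K) = -1
p*V(2) = -141*(-1) = 141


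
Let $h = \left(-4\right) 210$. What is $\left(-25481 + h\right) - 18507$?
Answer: $-44828$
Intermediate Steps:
$h = -840$
$\left(-25481 + h\right) - 18507 = \left(-25481 - 840\right) - 18507 = -26321 - 18507 = -44828$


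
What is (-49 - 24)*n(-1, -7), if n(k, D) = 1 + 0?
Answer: -73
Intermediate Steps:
n(k, D) = 1
(-49 - 24)*n(-1, -7) = (-49 - 24)*1 = -73*1 = -73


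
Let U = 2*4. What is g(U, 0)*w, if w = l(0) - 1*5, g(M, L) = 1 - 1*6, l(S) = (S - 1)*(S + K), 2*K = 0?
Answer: 25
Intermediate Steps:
K = 0 (K = (½)*0 = 0)
l(S) = S*(-1 + S) (l(S) = (S - 1)*(S + 0) = (-1 + S)*S = S*(-1 + S))
U = 8
g(M, L) = -5 (g(M, L) = 1 - 6 = -5)
w = -5 (w = 0*(-1 + 0) - 1*5 = 0*(-1) - 5 = 0 - 5 = -5)
g(U, 0)*w = -5*(-5) = 25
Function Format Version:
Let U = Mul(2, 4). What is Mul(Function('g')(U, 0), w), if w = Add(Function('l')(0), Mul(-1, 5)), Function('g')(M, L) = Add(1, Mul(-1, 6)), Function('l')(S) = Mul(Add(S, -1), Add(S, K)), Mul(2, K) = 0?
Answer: 25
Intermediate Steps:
K = 0 (K = Mul(Rational(1, 2), 0) = 0)
Function('l')(S) = Mul(S, Add(-1, S)) (Function('l')(S) = Mul(Add(S, -1), Add(S, 0)) = Mul(Add(-1, S), S) = Mul(S, Add(-1, S)))
U = 8
Function('g')(M, L) = -5 (Function('g')(M, L) = Add(1, -6) = -5)
w = -5 (w = Add(Mul(0, Add(-1, 0)), Mul(-1, 5)) = Add(Mul(0, -1), -5) = Add(0, -5) = -5)
Mul(Function('g')(U, 0), w) = Mul(-5, -5) = 25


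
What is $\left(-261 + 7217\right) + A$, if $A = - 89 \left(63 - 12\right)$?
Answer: $2417$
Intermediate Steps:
$A = -4539$ ($A = \left(-89\right) 51 = -4539$)
$\left(-261 + 7217\right) + A = \left(-261 + 7217\right) - 4539 = 6956 - 4539 = 2417$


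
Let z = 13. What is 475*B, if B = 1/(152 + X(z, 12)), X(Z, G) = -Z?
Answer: 475/139 ≈ 3.4173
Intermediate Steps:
B = 1/139 (B = 1/(152 - 1*13) = 1/(152 - 13) = 1/139 ≈ 0.0071942)
475*B = 475*(1/139) = 475/139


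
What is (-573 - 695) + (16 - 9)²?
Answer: -1219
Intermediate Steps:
(-573 - 695) + (16 - 9)² = -1268 + 7² = -1268 + 49 = -1219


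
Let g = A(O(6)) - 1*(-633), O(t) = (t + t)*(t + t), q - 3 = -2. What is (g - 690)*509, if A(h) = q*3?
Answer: -27486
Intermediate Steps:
q = 1 (q = 3 - 2 = 1)
O(t) = 4*t² (O(t) = (2*t)*(2*t) = 4*t²)
A(h) = 3 (A(h) = 1*3 = 3)
g = 636 (g = 3 - 1*(-633) = 3 + 633 = 636)
(g - 690)*509 = (636 - 690)*509 = -54*509 = -27486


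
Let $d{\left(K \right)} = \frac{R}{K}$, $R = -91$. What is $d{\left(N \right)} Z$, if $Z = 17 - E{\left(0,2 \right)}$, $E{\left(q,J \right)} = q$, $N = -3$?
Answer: $\frac{1547}{3} \approx 515.67$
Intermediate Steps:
$Z = 17$ ($Z = 17 - 0 = 17 + 0 = 17$)
$d{\left(K \right)} = - \frac{91}{K}$
$d{\left(N \right)} Z = - \frac{91}{-3} \cdot 17 = \left(-91\right) \left(- \frac{1}{3}\right) 17 = \frac{91}{3} \cdot 17 = \frac{1547}{3}$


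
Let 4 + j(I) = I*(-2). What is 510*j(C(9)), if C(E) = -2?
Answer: 0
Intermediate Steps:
j(I) = -4 - 2*I (j(I) = -4 + I*(-2) = -4 - 2*I)
510*j(C(9)) = 510*(-4 - 2*(-2)) = 510*(-4 + 4) = 510*0 = 0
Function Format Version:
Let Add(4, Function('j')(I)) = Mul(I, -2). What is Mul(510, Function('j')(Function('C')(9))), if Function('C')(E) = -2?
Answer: 0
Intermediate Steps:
Function('j')(I) = Add(-4, Mul(-2, I)) (Function('j')(I) = Add(-4, Mul(I, -2)) = Add(-4, Mul(-2, I)))
Mul(510, Function('j')(Function('C')(9))) = Mul(510, Add(-4, Mul(-2, -2))) = Mul(510, Add(-4, 4)) = Mul(510, 0) = 0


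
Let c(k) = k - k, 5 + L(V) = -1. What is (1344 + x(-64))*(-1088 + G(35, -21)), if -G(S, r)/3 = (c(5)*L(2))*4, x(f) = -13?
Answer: -1448128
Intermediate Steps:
L(V) = -6 (L(V) = -5 - 1 = -6)
c(k) = 0
G(S, r) = 0 (G(S, r) = -3*0*(-6)*4 = -0*4 = -3*0 = 0)
(1344 + x(-64))*(-1088 + G(35, -21)) = (1344 - 13)*(-1088 + 0) = 1331*(-1088) = -1448128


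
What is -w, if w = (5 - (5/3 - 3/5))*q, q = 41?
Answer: -2419/15 ≈ -161.27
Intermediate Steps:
w = 2419/15 (w = (5 - (5/3 - 3/5))*41 = (5 - 1*16/15)*41 = (5 - 16/15)*41 = (59/15)*41 = 2419/15 ≈ 161.27)
-w = -1*2419/15 = -2419/15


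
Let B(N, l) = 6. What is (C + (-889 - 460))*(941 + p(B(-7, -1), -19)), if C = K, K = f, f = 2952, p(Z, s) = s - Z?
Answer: 1468348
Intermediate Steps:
K = 2952
C = 2952
(C + (-889 - 460))*(941 + p(B(-7, -1), -19)) = (2952 + (-889 - 460))*(941 + (-19 - 1*6)) = (2952 - 1349)*(941 + (-19 - 6)) = 1603*(941 - 25) = 1603*916 = 1468348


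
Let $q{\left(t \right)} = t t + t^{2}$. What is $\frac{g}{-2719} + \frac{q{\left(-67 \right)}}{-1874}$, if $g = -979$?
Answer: $- \frac{11288268}{2547703} \approx -4.4308$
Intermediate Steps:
$q{\left(t \right)} = 2 t^{2}$ ($q{\left(t \right)} = t^{2} + t^{2} = 2 t^{2}$)
$\frac{g}{-2719} + \frac{q{\left(-67 \right)}}{-1874} = - \frac{979}{-2719} + \frac{2 \left(-67\right)^{2}}{-1874} = \left(-979\right) \left(- \frac{1}{2719}\right) + 2 \cdot 4489 \left(- \frac{1}{1874}\right) = \frac{979}{2719} + 8978 \left(- \frac{1}{1874}\right) = \frac{979}{2719} - \frac{4489}{937} = - \frac{11288268}{2547703}$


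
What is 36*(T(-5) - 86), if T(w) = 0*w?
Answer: -3096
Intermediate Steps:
T(w) = 0
36*(T(-5) - 86) = 36*(0 - 86) = 36*(-86) = -3096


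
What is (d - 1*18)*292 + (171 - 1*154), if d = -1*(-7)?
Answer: -3195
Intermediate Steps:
d = 7
(d - 1*18)*292 + (171 - 1*154) = (7 - 1*18)*292 + (171 - 1*154) = (7 - 18)*292 + (171 - 154) = -11*292 + 17 = -3212 + 17 = -3195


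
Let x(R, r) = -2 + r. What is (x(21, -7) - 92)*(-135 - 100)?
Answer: 23735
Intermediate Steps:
(x(21, -7) - 92)*(-135 - 100) = ((-2 - 7) - 92)*(-135 - 100) = (-9 - 92)*(-235) = -101*(-235) = 23735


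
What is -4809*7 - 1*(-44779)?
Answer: 11116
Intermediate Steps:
-4809*7 - 1*(-44779) = -33663 + 44779 = 11116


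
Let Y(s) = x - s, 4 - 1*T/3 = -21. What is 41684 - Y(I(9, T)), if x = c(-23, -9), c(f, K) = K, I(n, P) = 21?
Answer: 41714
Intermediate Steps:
T = 75 (T = 12 - 3*(-21) = 12 + 63 = 75)
x = -9
Y(s) = -9 - s
41684 - Y(I(9, T)) = 41684 - (-9 - 1*21) = 41684 - (-9 - 21) = 41684 - 1*(-30) = 41684 + 30 = 41714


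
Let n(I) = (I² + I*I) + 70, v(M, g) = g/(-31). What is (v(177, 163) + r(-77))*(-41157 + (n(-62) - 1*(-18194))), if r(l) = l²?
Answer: -2792185380/31 ≈ -9.0071e+7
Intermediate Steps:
v(M, g) = -g/31 (v(M, g) = g*(-1/31) = -g/31)
n(I) = 70 + 2*I² (n(I) = (I² + I²) + 70 = 2*I² + 70 = 70 + 2*I²)
(v(177, 163) + r(-77))*(-41157 + (n(-62) - 1*(-18194))) = (-1/31*163 + (-77)²)*(-41157 + ((70 + 2*(-62)²) - 1*(-18194))) = (-163/31 + 5929)*(-41157 + ((70 + 2*3844) + 18194)) = 183636*(-41157 + ((70 + 7688) + 18194))/31 = 183636*(-41157 + (7758 + 18194))/31 = 183636*(-41157 + 25952)/31 = (183636/31)*(-15205) = -2792185380/31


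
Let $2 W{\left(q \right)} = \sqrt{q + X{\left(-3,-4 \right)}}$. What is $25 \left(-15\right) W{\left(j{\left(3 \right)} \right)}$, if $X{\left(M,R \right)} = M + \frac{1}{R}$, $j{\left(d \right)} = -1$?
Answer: $- \frac{375 i \sqrt{17}}{4} \approx - 386.54 i$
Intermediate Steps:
$W{\left(q \right)} = \frac{\sqrt{- \frac{13}{4} + q}}{2}$ ($W{\left(q \right)} = \frac{\sqrt{q - \left(3 - \frac{1}{-4}\right)}}{2} = \frac{\sqrt{q - \frac{13}{4}}}{2} = \frac{\sqrt{- \frac{13}{4} + q}}{2}$)
$25 \left(-15\right) W{\left(j{\left(3 \right)} \right)} = 25 \left(-15\right) \frac{\sqrt{-13 + 4 \left(-1\right)}}{4} = - 375 \frac{\sqrt{-13 - 4}}{4} = - 375 \frac{\sqrt{-17}}{4} = - 375 \frac{i \sqrt{17}}{4} = - \frac{375 i \sqrt{17}}{4}$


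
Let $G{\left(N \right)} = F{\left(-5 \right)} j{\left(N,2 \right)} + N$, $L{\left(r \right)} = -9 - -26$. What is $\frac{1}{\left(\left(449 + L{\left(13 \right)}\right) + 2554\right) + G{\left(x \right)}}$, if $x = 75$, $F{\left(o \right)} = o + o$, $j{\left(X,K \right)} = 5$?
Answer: $\frac{1}{3045} \approx 0.00032841$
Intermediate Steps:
$L{\left(r \right)} = 17$ ($L{\left(r \right)} = -9 + 26 = 17$)
$F{\left(o \right)} = 2 o$
$G{\left(N \right)} = -50 + N$ ($G{\left(N \right)} = 2 \left(-5\right) 5 + N = \left(-10\right) 5 + N = -50 + N$)
$\frac{1}{\left(\left(449 + L{\left(13 \right)}\right) + 2554\right) + G{\left(x \right)}} = \frac{1}{\left(\left(449 + 17\right) + 2554\right) + \left(-50 + 75\right)} = \frac{1}{\left(466 + 2554\right) + 25} = \frac{1}{3020 + 25} = \frac{1}{3045}$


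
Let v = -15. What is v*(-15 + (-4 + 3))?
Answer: 240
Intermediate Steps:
v*(-15 + (-4 + 3)) = -15*(-15 + (-4 + 3)) = -15*(-15 - 1) = -15*(-16) = 240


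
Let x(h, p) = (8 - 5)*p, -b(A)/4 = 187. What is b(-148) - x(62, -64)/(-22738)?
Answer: -8504108/11369 ≈ -748.01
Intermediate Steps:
b(A) = -748 (b(A) = -4*187 = -748)
x(h, p) = 3*p
b(-148) - x(62, -64)/(-22738) = -748 - 3*(-64)/(-22738) = -748 - (-192)*(-1)/22738 = -748 - 1*96/11369 = -748 - 96/11369 = -8504108/11369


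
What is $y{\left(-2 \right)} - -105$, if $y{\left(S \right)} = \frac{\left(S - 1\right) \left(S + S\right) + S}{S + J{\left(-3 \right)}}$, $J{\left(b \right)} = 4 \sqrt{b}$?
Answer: $\frac{10 \left(10 i + 21 \sqrt{3}\right)}{i + 2 \sqrt{3}} \approx 104.62 - 1.3323 i$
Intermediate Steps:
$y{\left(S \right)} = \frac{S + 2 S \left(-1 + S\right)}{S + 4 i \sqrt{3}}$ ($y{\left(S \right)} = \frac{\left(S - 1\right) \left(S + S\right) + S}{S + 4 \sqrt{-3}} = \frac{\left(-1 + S\right) 2 S + S}{S + 4 i \sqrt{3}} = \frac{2 S \left(-1 + S\right) + S}{S + 4 i \sqrt{3}} = \frac{S + 2 S \left(-1 + S\right)}{S + 4 i \sqrt{3}}$)
$y{\left(-2 \right)} - -105 = - \frac{2 \left(-1 + 2 \left(-2\right)\right)}{-2 + 4 i \sqrt{3}} - -105 = - \frac{2 \left(-1 - 4\right)}{-2 + 4 i \sqrt{3}} + 105 = \left(-2\right) \frac{1}{-2 + 4 i \sqrt{3}} \left(-5\right) + 105 = \frac{10}{-2 + 4 i \sqrt{3}} + 105 = 105 + \frac{10}{-2 + 4 i \sqrt{3}}$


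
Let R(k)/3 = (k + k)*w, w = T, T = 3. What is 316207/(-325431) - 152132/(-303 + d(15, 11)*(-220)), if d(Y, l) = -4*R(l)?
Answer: -34836188617/18868163949 ≈ -1.8463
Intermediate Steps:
w = 3
R(k) = 18*k (R(k) = 3*((k + k)*3) = 3*((2*k)*3) = 3*(6*k) = 18*k)
d(Y, l) = -72*l
316207/(-325431) - 152132/(-303 + d(15, 11)*(-220)) = 316207/(-325431) - 152132/(-303 - 72*11*(-220)) = 316207*(-1/325431) - 152132/(-303 - 792*(-220)) = -316207/325431 - 152132/(-303 + 174240) = -316207/325431 - 152132/173937 = -34836188617/18868163949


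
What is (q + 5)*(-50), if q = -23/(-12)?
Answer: -2075/6 ≈ -345.83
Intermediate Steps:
q = 23/12 (q = -23*(-1/12) = 23/12 ≈ 1.9167)
(q + 5)*(-50) = (23/12 + 5)*(-50) = (83/12)*(-50) = -2075/6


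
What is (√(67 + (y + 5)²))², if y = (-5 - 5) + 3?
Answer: 71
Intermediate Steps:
y = -7 (y = -10 + 3 = -7)
(√(67 + (y + 5)²))² = (√(67 + (-7 + 5)²))² = (√(67 + (-2)²))² = (√(67 + 4))² = (√71)² = 71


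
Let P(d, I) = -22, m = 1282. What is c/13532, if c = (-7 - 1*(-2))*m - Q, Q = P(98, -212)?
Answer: -1597/3383 ≈ -0.47207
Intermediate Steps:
Q = -22
c = -6388 (c = (-7 - 1*(-2))*1282 - 1*(-22) = (-7 + 2)*1282 + 22 = -5*1282 + 22 = -6410 + 22 = -6388)
c/13532 = -6388/13532 = -6388*1/13532 = -1597/3383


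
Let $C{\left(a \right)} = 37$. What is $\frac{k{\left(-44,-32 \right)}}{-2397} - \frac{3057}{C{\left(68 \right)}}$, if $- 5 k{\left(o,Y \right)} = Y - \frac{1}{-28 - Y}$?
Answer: $- \frac{48852451}{591260} \approx -82.624$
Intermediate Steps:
$k{\left(o,Y \right)} = - \frac{Y}{5} + \frac{1}{5 \left(-28 - Y\right)}$ ($k{\left(o,Y \right)} = - \frac{Y - \frac{1}{-28 - Y}}{5} = - \frac{Y}{5} + \frac{1}{5 \left(-28 - Y\right)}$)
$\frac{k{\left(-44,-32 \right)}}{-2397} - \frac{3057}{C{\left(68 \right)}} = \frac{\frac{1}{5} \frac{1}{28 - 32} \left(-1 - \left(-32\right)^{2} - -896\right)}{-2397} - \frac{3057}{37} = \frac{-1 - 1024 + 896}{5 \left(-4\right)} \left(- \frac{1}{2397}\right) - \frac{3057}{37} = \frac{1}{5} \left(- \frac{1}{4}\right) \left(-1 - 1024 + 896\right) \left(- \frac{1}{2397}\right) - \frac{3057}{37} = \frac{1}{5} \left(- \frac{1}{4}\right) \left(-129\right) \left(- \frac{1}{2397}\right) - \frac{3057}{37} = \frac{129}{20} \left(- \frac{1}{2397}\right) - \frac{3057}{37} = - \frac{43}{15980} - \frac{3057}{37} = - \frac{48852451}{591260}$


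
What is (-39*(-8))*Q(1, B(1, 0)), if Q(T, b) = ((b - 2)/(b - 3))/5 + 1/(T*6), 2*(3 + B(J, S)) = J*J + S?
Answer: 5668/55 ≈ 103.05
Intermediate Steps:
B(J, S) = -3 + S/2 + J²/2 (B(J, S) = -3 + (J*J + S)/2 = -3 + (J² + S)/2 = -3 + (S + J²)/2 = -3 + (S/2 + J²/2) = -3 + S/2 + J²/2)
Q(T, b) = 1/(6*T) + (-2 + b)/(5*(-3 + b)) (Q(T, b) = ((-2 + b)/(-3 + b))*(⅕) + (⅙)/T = ((-2 + b)/(-3 + b))*(⅕) + 1/(6*T) = (-2 + b)/(5*(-3 + b)) + 1/(6*T) = 1/(6*T) + (-2 + b)/(5*(-3 + b)))
(-39*(-8))*Q(1, B(1, 0)) = (-39*(-8))*((1/30)*(-15 - 12*1 + 5*(-3 + (½)*0 + (½)*1²) + 6*1*(-3 + (½)*0 + (½)*1²))/(1*(-3 + (-3 + (½)*0 + (½)*1²)))) = 312*((1/30)*1*(-15 - 12 + 5*(-3 + 0 + (½)*1) + 6*1*(-3 + 0 + (½)*1))/(-3 + (-3 + 0 + (½)*1))) = 312*((1/30)*1*(-15 - 12 + 5*(-3 + 0 + ½) + 6*1*(-3 + 0 + ½))/(-3 + (-3 + 0 + ½))) = 312*((1/30)*1*(-15 - 12 + 5*(-5/2) + 6*1*(-5/2))/(-3 - 5/2)) = 312*((1/30)*1*(-15 - 12 - 25/2 - 15)/(-11/2)) = 312*((1/30)*1*(-2/11)*(-109/2)) = 312*(109/330) = 5668/55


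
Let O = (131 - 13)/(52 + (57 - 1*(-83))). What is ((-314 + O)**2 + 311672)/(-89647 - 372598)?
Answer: -3777476377/4260049920 ≈ -0.88672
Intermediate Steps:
O = 59/96 (O = 118/(52 + (57 + 83)) = 118/(52 + 140) = 118/192 = 118*(1/192) = 59/96 ≈ 0.61458)
((-314 + O)**2 + 311672)/(-89647 - 372598) = ((-314 + 59/96)**2 + 311672)/(-89647 - 372598) = ((-30085/96)**2 + 311672)/(-462245) = (905107225/9216 + 311672)*(-1/462245) = (3777476377/9216)*(-1/462245) = -3777476377/4260049920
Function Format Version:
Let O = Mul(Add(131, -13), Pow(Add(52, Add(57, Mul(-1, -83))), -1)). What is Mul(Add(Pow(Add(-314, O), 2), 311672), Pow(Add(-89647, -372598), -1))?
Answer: Rational(-3777476377, 4260049920) ≈ -0.88672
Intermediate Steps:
O = Rational(59, 96) (O = Mul(118, Pow(Add(52, Add(57, 83)), -1)) = Mul(118, Pow(Add(52, 140), -1)) = Mul(118, Pow(192, -1)) = Mul(118, Rational(1, 192)) = Rational(59, 96) ≈ 0.61458)
Mul(Add(Pow(Add(-314, O), 2), 311672), Pow(Add(-89647, -372598), -1)) = Mul(Add(Pow(Add(-314, Rational(59, 96)), 2), 311672), Pow(Add(-89647, -372598), -1)) = Mul(Add(Pow(Rational(-30085, 96), 2), 311672), Pow(-462245, -1)) = Mul(Add(Rational(905107225, 9216), 311672), Rational(-1, 462245)) = Mul(Rational(3777476377, 9216), Rational(-1, 462245)) = Rational(-3777476377, 4260049920)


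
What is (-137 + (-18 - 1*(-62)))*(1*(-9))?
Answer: 837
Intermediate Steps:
(-137 + (-18 - 1*(-62)))*(1*(-9)) = (-137 + (-18 + 62))*(-9) = (-137 + 44)*(-9) = -93*(-9) = 837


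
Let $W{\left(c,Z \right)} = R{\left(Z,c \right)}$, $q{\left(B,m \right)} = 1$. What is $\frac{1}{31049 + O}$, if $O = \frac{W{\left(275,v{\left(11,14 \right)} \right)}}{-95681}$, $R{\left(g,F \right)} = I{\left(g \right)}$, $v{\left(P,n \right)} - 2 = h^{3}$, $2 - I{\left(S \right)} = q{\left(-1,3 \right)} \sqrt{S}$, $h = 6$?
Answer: $\frac{284249054233927}{8825648878967600471} - \frac{95681 \sqrt{218}}{8825648878967600471} \approx 3.2207 \cdot 10^{-5}$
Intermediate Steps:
$I{\left(S \right)} = 2 - \sqrt{S}$ ($I{\left(S \right)} = 2 - 1 \sqrt{S} = 2 - \sqrt{S}$)
$v{\left(P,n \right)} = 218$ ($v{\left(P,n \right)} = 2 + 6^{3} = 2 + 216 = 218$)
$R{\left(g,F \right)} = 2 - \sqrt{g}$
$W{\left(c,Z \right)} = 2 - \sqrt{Z}$
$O = - \frac{2}{95681} + \frac{\sqrt{218}}{95681}$ ($O = \frac{2 - \sqrt{218}}{-95681} = \left(2 - \sqrt{218}\right) \left(- \frac{1}{95681}\right) = - \frac{2}{95681} + \frac{\sqrt{218}}{95681} \approx 0.00013341$)
$\frac{1}{31049 + O} = \frac{1}{31049 - \left(\frac{2}{95681} - \frac{\sqrt{218}}{95681}\right)} = \frac{1}{\frac{2970799367}{95681} + \frac{\sqrt{218}}{95681}}$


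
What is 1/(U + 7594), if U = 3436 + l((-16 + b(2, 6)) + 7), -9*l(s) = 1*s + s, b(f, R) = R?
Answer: 3/33092 ≈ 9.0656e-5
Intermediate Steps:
l(s) = -2*s/9 (l(s) = -(1*s + s)/9 = -(s + s)/9 = -2*s/9)
U = 10310/3 (U = 3436 - 2*((-16 + 6) + 7)/9 = 3436 - 2*(-10 + 7)/9 = 3436 - 2/9*(-3) = 3436 + ⅔ = 10310/3 ≈ 3436.7)
1/(U + 7594) = 1/(10310/3 + 7594) = 1/(33092/3) = 3/33092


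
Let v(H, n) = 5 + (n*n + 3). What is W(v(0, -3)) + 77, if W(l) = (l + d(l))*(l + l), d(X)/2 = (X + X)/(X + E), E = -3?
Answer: 5741/7 ≈ 820.14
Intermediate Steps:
v(H, n) = 8 + n² (v(H, n) = 5 + (n² + 3) = 5 + (3 + n²) = 8 + n²)
d(X) = 4*X/(-3 + X) (d(X) = 2*((X + X)/(X - 3)) = 2*((2*X)/(-3 + X)) = 2*(2*X/(-3 + X)) = 4*X/(-3 + X))
W(l) = 2*l*(l + 4*l/(-3 + l)) (W(l) = (l + 4*l/(-3 + l))*(l + l) = (l + 4*l/(-3 + l))*(2*l) = 2*l*(l + 4*l/(-3 + l)))
W(v(0, -3)) + 77 = 2*(8 + (-3)²)²*(1 + (8 + (-3)²))/(-3 + (8 + (-3)²)) + 77 = 2*(8 + 9)²*(1 + (8 + 9))/(-3 + (8 + 9)) + 77 = 2*17²*(1 + 17)/(-3 + 17) + 77 = 2*289*18/14 + 77 = 2*289*(1/14)*18 + 77 = 5202/7 + 77 = 5741/7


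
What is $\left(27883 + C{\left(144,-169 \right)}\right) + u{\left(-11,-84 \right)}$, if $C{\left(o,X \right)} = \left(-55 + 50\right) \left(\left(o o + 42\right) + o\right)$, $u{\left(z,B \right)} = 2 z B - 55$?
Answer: $-74934$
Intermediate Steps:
$u{\left(z,B \right)} = -55 + 2 B z$ ($u{\left(z,B \right)} = 2 B z - 55 = -55 + 2 B z$)
$C{\left(o,X \right)} = -210 - 5 o - 5 o^{2}$ ($C{\left(o,X \right)} = - 5 \left(\left(o^{2} + 42\right) + o\right) = - 5 \left(\left(42 + o^{2}\right) + o\right) = - 5 \left(42 + o + o^{2}\right) = -210 - 5 o - 5 o^{2}$)
$\left(27883 + C{\left(144,-169 \right)}\right) + u{\left(-11,-84 \right)} = \left(27883 - \left(930 + 103680\right)\right) - \left(55 + 168 \left(-11\right)\right) = \left(27883 - 104610\right) + \left(-55 + 1848\right) = \left(27883 - 104610\right) + 1793 = -76727 + 1793 = -74934$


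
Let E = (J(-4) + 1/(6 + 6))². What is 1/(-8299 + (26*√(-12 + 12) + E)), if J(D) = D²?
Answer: -144/1157807 ≈ -0.00012437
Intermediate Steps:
E = 37249/144 (E = ((-4)² + 1/(6 + 6))² = (16 + 1/12)² = (193/12)² = 37249/144 ≈ 258.67)
1/(-8299 + (26*√(-12 + 12) + E)) = 1/(-8299 + (26*√(-12 + 12) + 37249/144)) = 1/(-8299 + (26*√0 + 37249/144)) = 1/(-8299 + (26*0 + 37249/144)) = 1/(-8299 + (0 + 37249/144)) = 1/(-8299 + 37249/144) = 1/(-1157807/144) = -144/1157807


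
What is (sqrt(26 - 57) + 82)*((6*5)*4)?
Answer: 9840 + 120*I*sqrt(31) ≈ 9840.0 + 668.13*I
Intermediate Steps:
(sqrt(26 - 57) + 82)*((6*5)*4) = (sqrt(-31) + 82)*(30*4) = (I*sqrt(31) + 82)*120 = (82 + I*sqrt(31))*120 = 9840 + 120*I*sqrt(31)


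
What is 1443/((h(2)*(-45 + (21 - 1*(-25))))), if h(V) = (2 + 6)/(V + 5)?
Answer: 10101/8 ≈ 1262.6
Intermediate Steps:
h(V) = 8/(5 + V)
1443/((h(2)*(-45 + (21 - 1*(-25))))) = 1443/(((8/(5 + 2))*(-45 + (21 - 1*(-25))))) = 1443/(((8/7)*(-45 + (21 + 25)))) = 1443/(((8*(⅐))*(-45 + 46))) = 1443/(((8/7)*1)) = 1443/(8/7) = 1443*(7/8) = 10101/8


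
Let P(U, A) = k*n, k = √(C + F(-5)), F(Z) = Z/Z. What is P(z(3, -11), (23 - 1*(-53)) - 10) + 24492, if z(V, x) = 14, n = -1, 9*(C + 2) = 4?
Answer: 24492 - I*√5/3 ≈ 24492.0 - 0.74536*I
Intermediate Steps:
C = -14/9 (C = -2 + (⅑)*4 = -2 + 4/9 = -14/9 ≈ -1.5556)
F(Z) = 1
k = I*√5/3 (k = √(-14/9 + 1) = √(-5/9) = I*√5/3 ≈ 0.74536*I)
P(U, A) = -I*√5/3 (P(U, A) = (I*√5/3)*(-1) = -I*√5/3)
P(z(3, -11), (23 - 1*(-53)) - 10) + 24492 = -I*√5/3 + 24492 = 24492 - I*√5/3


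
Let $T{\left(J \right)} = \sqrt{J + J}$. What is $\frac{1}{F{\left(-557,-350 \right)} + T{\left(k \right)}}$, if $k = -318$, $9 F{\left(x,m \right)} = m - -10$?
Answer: $- \frac{765}{41779} - \frac{81 i \sqrt{159}}{83558} \approx -0.018311 - 0.012223 i$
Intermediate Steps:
$F{\left(x,m \right)} = \frac{10}{9} + \frac{m}{9}$ ($F{\left(x,m \right)} = \frac{m - -10}{9} = \frac{m + 10}{9} = \frac{10 + m}{9} = \frac{10}{9} + \frac{m}{9}$)
$T{\left(J \right)} = \sqrt{2} \sqrt{J}$ ($T{\left(J \right)} = \sqrt{2 J} = \sqrt{2} \sqrt{J}$)
$\frac{1}{F{\left(-557,-350 \right)} + T{\left(k \right)}} = \frac{1}{\left(\frac{10}{9} + \frac{1}{9} \left(-350\right)\right) + \sqrt{2} \sqrt{-318}} = \frac{1}{\left(\frac{10}{9} - \frac{350}{9}\right) + \sqrt{2} i \sqrt{318}} = \frac{1}{- \frac{340}{9} + 2 i \sqrt{159}}$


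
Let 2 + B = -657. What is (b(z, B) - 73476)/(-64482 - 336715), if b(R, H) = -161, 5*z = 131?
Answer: 73637/401197 ≈ 0.18354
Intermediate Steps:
B = -659 (B = -2 - 657 = -659)
z = 131/5 (z = (⅕)*131 = 131/5 ≈ 26.200)
(b(z, B) - 73476)/(-64482 - 336715) = (-161 - 73476)/(-64482 - 336715) = -73637/(-401197) = -73637*(-1/401197) = 73637/401197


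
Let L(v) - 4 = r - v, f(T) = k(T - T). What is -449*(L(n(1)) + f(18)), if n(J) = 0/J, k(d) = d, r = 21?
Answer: -11225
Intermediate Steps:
f(T) = 0 (f(T) = T - T = 0)
n(J) = 0
L(v) = 25 - v (L(v) = 4 + (21 - v) = 25 - v)
-449*(L(n(1)) + f(18)) = -449*((25 - 1*0) + 0) = -449*((25 + 0) + 0) = -449*(25 + 0) = -449*25 = -11225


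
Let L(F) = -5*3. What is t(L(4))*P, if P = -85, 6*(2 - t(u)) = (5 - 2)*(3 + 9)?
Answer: 340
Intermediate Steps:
L(F) = -15
t(u) = -4 (t(u) = 2 - (5 - 2)*(3 + 9)/6 = 2 - 12/2 = 2 - ⅙*36 = 2 - 6 = -4)
t(L(4))*P = -4*(-85) = 340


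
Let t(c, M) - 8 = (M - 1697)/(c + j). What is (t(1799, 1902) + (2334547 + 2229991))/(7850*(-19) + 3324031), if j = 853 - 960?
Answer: 7723212037/5371898652 ≈ 1.4377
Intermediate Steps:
j = -107
t(c, M) = 8 + (-1697 + M)/(-107 + c) (t(c, M) = 8 + (M - 1697)/(c - 107) = 8 + (-1697 + M)/(-107 + c))
(t(1799, 1902) + (2334547 + 2229991))/(7850*(-19) + 3324031) = ((-2553 + 1902 + 8*1799)/(-107 + 1799) + (2334547 + 2229991))/(7850*(-19) + 3324031) = ((-2553 + 1902 + 14392)/1692 + 4564538)/(-149150 + 3324031) = ((1/1692)*13741 + 4564538)/3174881 = (13741/1692 + 4564538)*(1/3174881) = (7723212037/1692)*(1/3174881) = 7723212037/5371898652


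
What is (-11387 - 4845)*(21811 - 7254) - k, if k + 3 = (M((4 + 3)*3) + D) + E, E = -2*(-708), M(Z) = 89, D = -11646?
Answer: -236279080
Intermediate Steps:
E = 1416
k = -10144 (k = -3 + ((89 - 11646) + 1416) = -3 + (-11557 + 1416) = -3 - 10141 = -10144)
(-11387 - 4845)*(21811 - 7254) - k = (-11387 - 4845)*(21811 - 7254) - 1*(-10144) = -16232*14557 + 10144 = -236289224 + 10144 = -236279080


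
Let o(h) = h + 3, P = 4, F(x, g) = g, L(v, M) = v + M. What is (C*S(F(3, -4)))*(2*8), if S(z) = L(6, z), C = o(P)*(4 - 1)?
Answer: 672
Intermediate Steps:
L(v, M) = M + v
o(h) = 3 + h
C = 21 (C = (3 + 4)*(4 - 1) = 7*3 = 21)
S(z) = 6 + z (S(z) = z + 6 = 6 + z)
(C*S(F(3, -4)))*(2*8) = (21*(6 - 4))*(2*8) = (21*2)*16 = 42*16 = 672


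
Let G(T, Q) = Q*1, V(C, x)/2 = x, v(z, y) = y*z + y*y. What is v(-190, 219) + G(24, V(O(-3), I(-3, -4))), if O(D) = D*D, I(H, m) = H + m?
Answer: 6337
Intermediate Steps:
v(z, y) = y**2 + y*z (v(z, y) = y*z + y**2 = y**2 + y*z)
O(D) = D**2
V(C, x) = 2*x
G(T, Q) = Q
v(-190, 219) + G(24, V(O(-3), I(-3, -4))) = 219*(219 - 190) + 2*(-3 - 4) = 219*29 + 2*(-7) = 6351 - 14 = 6337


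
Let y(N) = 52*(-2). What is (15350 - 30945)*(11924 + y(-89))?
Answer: -184332900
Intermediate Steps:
y(N) = -104
(15350 - 30945)*(11924 + y(-89)) = (15350 - 30945)*(11924 - 104) = -15595*11820 = -184332900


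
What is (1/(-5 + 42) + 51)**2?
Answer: 3564544/1369 ≈ 2603.8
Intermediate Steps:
(1/(-5 + 42) + 51)**2 = (1/37 + 51)**2 = (1888/37)**2 = 3564544/1369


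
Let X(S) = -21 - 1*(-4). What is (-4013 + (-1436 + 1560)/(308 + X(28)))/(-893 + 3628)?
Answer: -1167659/795885 ≈ -1.4671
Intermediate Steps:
X(S) = -17 (X(S) = -21 + 4 = -17)
(-4013 + (-1436 + 1560)/(308 + X(28)))/(-893 + 3628) = (-4013 + (-1436 + 1560)/(308 - 17))/(-893 + 3628) = (-4013 + 124/291)/2735 = (-4013 + 124*(1/291))*(1/2735) = (-4013 + 124/291)*(1/2735) = -1167659/291*1/2735 = -1167659/795885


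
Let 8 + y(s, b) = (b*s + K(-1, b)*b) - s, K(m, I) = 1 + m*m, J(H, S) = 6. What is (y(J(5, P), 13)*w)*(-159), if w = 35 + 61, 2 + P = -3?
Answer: -1373760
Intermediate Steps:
P = -5 (P = -2 - 3 = -5)
w = 96
K(m, I) = 1 + m**2
y(s, b) = -8 - s + 2*b + b*s (y(s, b) = -8 + ((b*s + (1 + (-1)**2)*b) - s) = -8 + ((b*s + (1 + 1)*b) - s) = -8 + ((b*s + 2*b) - s) = -8 + ((2*b + b*s) - s) = -8 + (-s + 2*b + b*s) = -8 - s + 2*b + b*s)
(y(J(5, P), 13)*w)*(-159) = ((-8 - 1*6 + 2*13 + 13*6)*96)*(-159) = ((-8 - 6 + 26 + 78)*96)*(-159) = (90*96)*(-159) = 8640*(-159) = -1373760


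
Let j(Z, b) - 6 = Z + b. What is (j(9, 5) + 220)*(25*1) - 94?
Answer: 5906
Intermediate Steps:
j(Z, b) = 6 + Z + b (j(Z, b) = 6 + (Z + b) = 6 + Z + b)
(j(9, 5) + 220)*(25*1) - 94 = ((6 + 9 + 5) + 220)*(25*1) - 94 = (20 + 220)*25 - 94 = 240*25 - 94 = 6000 - 94 = 5906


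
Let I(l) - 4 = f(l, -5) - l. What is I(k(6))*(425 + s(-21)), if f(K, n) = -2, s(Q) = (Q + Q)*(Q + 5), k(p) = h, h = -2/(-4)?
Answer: 3291/2 ≈ 1645.5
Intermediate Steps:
h = ½ (h = -2*(-¼) = ½ ≈ 0.50000)
k(p) = ½
s(Q) = 2*Q*(5 + Q) (s(Q) = (2*Q)*(5 + Q) = 2*Q*(5 + Q))
I(l) = 2 - l (I(l) = 4 + (-2 - l) = 2 - l)
I(k(6))*(425 + s(-21)) = (2 - 1*½)*(425 + 2*(-21)*(5 - 21)) = (2 - ½)*(425 + 2*(-21)*(-16)) = 3*(425 + 672)/2 = (3/2)*1097 = 3291/2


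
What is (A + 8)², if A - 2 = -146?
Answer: 18496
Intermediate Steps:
A = -144 (A = 2 - 146 = -144)
(A + 8)² = (-144 + 8)² = (-136)² = 18496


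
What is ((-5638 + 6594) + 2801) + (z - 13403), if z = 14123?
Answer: 4477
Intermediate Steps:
((-5638 + 6594) + 2801) + (z - 13403) = ((-5638 + 6594) + 2801) + (14123 - 13403) = (956 + 2801) + 720 = 3757 + 720 = 4477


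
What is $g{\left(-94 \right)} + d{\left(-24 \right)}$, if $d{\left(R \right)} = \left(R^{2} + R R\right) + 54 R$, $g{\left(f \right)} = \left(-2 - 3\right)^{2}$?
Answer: $-119$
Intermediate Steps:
$g{\left(f \right)} = 25$ ($g{\left(f \right)} = \left(-5\right)^{2} = 25$)
$d{\left(R \right)} = 2 R^{2} + 54 R$ ($d{\left(R \right)} = \left(R^{2} + R^{2}\right) + 54 R = 2 R^{2} + 54 R$)
$g{\left(-94 \right)} + d{\left(-24 \right)} = 25 + 2 \left(-24\right) \left(27 - 24\right) = 25 + 2 \left(-24\right) 3 = 25 - 144 = -119$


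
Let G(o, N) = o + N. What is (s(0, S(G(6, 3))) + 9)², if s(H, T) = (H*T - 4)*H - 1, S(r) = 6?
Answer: 64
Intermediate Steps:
G(o, N) = N + o
s(H, T) = -1 + H*(-4 + H*T) (s(H, T) = (-4 + H*T)*H - 1 = H*(-4 + H*T) - 1 = -1 + H*(-4 + H*T))
(s(0, S(G(6, 3))) + 9)² = ((-1 - 4*0 + 6*0²) + 9)² = ((-1 + 0 + 6*0) + 9)² = ((-1 + 0 + 0) + 9)² = (-1 + 9)² = 8² = 64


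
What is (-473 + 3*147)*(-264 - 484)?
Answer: 23936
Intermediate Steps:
(-473 + 3*147)*(-264 - 484) = (-473 + 441)*(-748) = -32*(-748) = 23936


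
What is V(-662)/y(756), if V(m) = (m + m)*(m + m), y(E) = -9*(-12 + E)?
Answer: -219122/837 ≈ -261.79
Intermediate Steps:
y(E) = 108 - 9*E
V(m) = 4*m**2 (V(m) = (2*m)*(2*m) = 4*m**2)
V(-662)/y(756) = (4*(-662)**2)/(108 - 9*756) = (4*438244)/(108 - 6804) = 1752976/(-6696) = 1752976*(-1/6696) = -219122/837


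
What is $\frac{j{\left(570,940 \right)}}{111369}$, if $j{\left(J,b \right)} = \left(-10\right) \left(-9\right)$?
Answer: $\frac{30}{37123} \approx 0.00080812$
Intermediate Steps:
$j{\left(J,b \right)} = 90$
$\frac{j{\left(570,940 \right)}}{111369} = \frac{90}{111369} = 90 \cdot \frac{1}{111369} = \frac{30}{37123}$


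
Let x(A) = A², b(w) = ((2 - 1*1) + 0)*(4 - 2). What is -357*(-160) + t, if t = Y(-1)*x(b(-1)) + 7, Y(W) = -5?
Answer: 57107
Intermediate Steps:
b(w) = 2 (b(w) = ((2 - 1) + 0)*2 = (1 + 0)*2 = 1*2 = 2)
t = -13 (t = -5*2² + 7 = -5*4 + 7 = -20 + 7 = -13)
-357*(-160) + t = -357*(-160) - 13 = 57120 - 13 = 57107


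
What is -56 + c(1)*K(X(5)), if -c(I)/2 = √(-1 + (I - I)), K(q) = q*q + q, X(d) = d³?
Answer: -56 - 31500*I ≈ -56.0 - 31500.0*I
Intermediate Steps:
K(q) = q + q² (K(q) = q² + q = q + q²)
c(I) = -2*I (c(I) = -2*√(-1 + (I - I)) = -2*√(-1 + 0) = -2*I)
-56 + c(1)*K(X(5)) = -56 + (-2*I)*(5³*(1 + 5³)) = -56 + (-2*I)*(125*(1 + 125)) = -56 + (-2*I)*(125*126) = -56 - 2*I*15750 = -56 - 31500*I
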